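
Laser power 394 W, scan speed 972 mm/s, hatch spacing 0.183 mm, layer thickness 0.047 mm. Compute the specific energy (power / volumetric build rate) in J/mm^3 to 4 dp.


Build rate = 972 * 0.183 * 0.047 = 8.360172 mm^3/s
SE = 394 / 8.360172 = 47.1282 J/mm^3


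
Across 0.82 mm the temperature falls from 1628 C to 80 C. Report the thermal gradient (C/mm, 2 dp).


G = (1628-80)/0.82 = 1887.8 C/mm


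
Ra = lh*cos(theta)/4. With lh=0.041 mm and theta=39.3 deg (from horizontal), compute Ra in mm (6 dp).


Ra = 0.041 * cos(39.3) / 4 = 0.007932 mm


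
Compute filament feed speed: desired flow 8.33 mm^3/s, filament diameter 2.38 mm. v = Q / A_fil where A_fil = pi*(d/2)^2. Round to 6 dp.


A = pi*(2.38/2)^2 = 4.448809
v = 8.33 / 4.448809 = 1.872411 mm/s


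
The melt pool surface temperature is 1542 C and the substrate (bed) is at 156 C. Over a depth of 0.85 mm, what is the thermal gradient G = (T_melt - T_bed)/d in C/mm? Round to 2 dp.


G = (1542-156)/0.85 = 1630.59 C/mm


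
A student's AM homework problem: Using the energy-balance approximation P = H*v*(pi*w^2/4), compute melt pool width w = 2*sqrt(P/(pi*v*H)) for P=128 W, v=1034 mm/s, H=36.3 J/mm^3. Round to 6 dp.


w = 2*sqrt(128/(pi*1034*36.3)) = 0.065894 mm


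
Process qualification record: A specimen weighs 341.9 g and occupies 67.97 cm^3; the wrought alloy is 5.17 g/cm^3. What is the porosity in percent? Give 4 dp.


rho_part = 341.9 / 67.97 = 5.03016036 g/cm^3
Porosity = (1 - 5.03016036/5.17)*100 = 2.7048 %


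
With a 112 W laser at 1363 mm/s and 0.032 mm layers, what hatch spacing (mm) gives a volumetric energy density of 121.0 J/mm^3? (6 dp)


h = 112 / (121.0*1363*0.032) = 0.021222 mm


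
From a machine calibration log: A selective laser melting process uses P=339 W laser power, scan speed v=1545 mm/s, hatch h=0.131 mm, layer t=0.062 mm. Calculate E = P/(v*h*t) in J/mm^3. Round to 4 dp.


E = 339 / (1545*0.131*0.062) = 27.0152 J/mm^3


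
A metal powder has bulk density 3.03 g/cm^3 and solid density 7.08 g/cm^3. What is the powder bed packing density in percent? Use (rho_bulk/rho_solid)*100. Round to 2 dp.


Packing = (3.03/7.08)*100 = 42.8 %


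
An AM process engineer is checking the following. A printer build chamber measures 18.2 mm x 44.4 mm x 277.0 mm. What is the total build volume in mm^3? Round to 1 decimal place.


V = 18.2 * 44.4 * 277.0 = 223838.2 mm^3


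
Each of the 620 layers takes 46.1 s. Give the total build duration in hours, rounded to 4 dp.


t = 620 * 46.1 / 3600 = 7.9394 hrs


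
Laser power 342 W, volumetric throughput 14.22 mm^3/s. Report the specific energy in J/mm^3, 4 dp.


SE = 342 / 14.22 = 24.0506 J/mm^3


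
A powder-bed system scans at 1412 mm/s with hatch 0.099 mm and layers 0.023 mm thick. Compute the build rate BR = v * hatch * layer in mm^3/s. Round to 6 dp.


Rate = 1412 * 0.099 * 0.023 = 3.215124 mm^3/s


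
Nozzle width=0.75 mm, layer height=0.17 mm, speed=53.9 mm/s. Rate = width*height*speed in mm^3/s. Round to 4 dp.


Rate = 0.75 * 0.17 * 53.9 = 6.8723 mm^3/s


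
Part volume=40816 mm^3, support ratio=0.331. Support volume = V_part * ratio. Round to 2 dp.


V_support = 40816 * 0.331 = 13510.1 mm^3


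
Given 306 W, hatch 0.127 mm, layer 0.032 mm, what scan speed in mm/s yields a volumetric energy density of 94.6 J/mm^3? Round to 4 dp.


v = 306 / (94.6*0.127*0.032) = 795.9331 mm/s


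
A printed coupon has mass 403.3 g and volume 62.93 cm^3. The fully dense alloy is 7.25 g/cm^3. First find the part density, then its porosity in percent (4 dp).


rho_part = 403.3 / 62.93 = 6.40870809 g/cm^3
Porosity = (1 - 6.40870809/7.25)*100 = 11.604 %


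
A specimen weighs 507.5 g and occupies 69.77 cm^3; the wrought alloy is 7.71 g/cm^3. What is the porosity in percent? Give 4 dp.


rho_part = 507.5 / 69.77 = 7.27389996 g/cm^3
Porosity = (1 - 7.27389996/7.71)*100 = 5.6563 %


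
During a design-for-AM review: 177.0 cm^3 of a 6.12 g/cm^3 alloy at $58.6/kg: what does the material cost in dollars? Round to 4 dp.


Mass = 177.0*6.12/1000 = 1.08324 kg
Cost = 1.08324 * 58.6 = 63.4779 $


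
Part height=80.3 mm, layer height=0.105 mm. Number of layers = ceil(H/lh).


Layers = ceil(80.3/0.105) = 765


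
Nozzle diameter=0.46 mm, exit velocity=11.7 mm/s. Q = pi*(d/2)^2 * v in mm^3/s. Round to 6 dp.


A = pi*(0.46/2)^2 = 0.16619025 mm^2
Q = 0.16619025 * 11.7 = 1.944426 mm^3/s


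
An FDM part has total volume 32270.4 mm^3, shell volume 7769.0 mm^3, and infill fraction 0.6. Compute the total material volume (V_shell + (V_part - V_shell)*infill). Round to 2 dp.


V_infill = (32270.4 - 7769.0) * 0.6 = 14700.84
V_total = 7769.0 + 14700.84 = 22469.84 mm^3


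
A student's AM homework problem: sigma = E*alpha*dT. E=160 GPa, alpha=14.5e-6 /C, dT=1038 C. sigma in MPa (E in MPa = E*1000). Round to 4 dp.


sigma = 160*1000 * 14.5e-6 * 1038 = 2408.16 MPa


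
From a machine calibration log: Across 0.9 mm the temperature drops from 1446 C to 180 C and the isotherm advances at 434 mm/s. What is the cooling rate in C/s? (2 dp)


G = (1446-180)/0.9 = 1406.66666667 C/mm
CR = 1406.66666667 * 434 = 610493.33 C/s


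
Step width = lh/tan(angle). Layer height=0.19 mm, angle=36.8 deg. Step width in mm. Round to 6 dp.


step = 0.19 / tan(36.8) = 0.253978 mm


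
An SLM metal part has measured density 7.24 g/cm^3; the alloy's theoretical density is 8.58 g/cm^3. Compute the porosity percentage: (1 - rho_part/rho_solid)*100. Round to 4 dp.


Porosity = (1-7.24/8.58)*100 = 15.6177 %


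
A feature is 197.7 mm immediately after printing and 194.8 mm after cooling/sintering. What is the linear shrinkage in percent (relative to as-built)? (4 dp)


Shrinkage = ((197.7-194.8)/197.7)*100 = 1.4669 %


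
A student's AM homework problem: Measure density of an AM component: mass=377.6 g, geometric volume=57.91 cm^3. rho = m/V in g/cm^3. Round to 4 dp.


rho = 377.6 / 57.91 = 6.5205 g/cm^3


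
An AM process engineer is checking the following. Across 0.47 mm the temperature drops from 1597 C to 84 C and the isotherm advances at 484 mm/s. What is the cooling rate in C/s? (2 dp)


G = (1597-84)/0.47 = 3219.14893617 C/mm
CR = 3219.14893617 * 484 = 1558068.09 C/s


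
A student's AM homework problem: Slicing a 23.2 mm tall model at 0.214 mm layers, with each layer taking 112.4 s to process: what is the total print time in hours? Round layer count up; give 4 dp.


Layers = ceil(23.2/0.214) = 109
t = 109 * 112.4 / 3600 = 3.4032 hrs


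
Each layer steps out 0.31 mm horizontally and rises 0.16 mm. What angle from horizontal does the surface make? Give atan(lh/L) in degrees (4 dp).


angle = atan(0.16/0.31) = 27.2996 degrees


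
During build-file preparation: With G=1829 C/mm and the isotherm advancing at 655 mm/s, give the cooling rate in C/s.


CR = 1829 * 655 = 1197995 C/s


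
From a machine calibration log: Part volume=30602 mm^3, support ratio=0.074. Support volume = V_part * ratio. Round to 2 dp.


V_support = 30602 * 0.074 = 2264.55 mm^3


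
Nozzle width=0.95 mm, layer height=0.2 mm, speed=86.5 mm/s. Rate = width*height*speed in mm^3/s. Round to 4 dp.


Rate = 0.95 * 0.2 * 86.5 = 16.435 mm^3/s


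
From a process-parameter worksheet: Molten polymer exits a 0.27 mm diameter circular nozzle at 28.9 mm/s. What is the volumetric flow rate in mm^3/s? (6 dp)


A = pi*(0.27/2)^2 = 0.05725553 mm^2
Q = 0.05725553 * 28.9 = 1.654685 mm^3/s


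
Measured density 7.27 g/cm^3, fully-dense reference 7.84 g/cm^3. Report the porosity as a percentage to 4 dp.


Porosity = (1-7.27/7.84)*100 = 7.2704 %


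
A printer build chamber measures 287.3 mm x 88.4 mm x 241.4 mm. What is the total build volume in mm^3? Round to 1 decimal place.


V = 287.3 * 88.4 * 241.4 = 6130913.0 mm^3


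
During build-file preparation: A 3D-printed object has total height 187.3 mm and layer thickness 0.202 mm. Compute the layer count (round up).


Layers = ceil(187.3/0.202) = 928


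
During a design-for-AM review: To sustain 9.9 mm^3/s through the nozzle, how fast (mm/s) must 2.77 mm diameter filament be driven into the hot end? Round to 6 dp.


A = pi*(2.77/2)^2 = 6.026282
v = 9.9 / 6.026282 = 1.642804 mm/s


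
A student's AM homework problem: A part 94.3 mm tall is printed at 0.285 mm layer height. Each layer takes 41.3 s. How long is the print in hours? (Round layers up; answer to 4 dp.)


Layers = ceil(94.3/0.285) = 331
t = 331 * 41.3 / 3600 = 3.7973 hrs


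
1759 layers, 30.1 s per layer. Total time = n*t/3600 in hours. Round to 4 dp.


t = 1759 * 30.1 / 3600 = 14.7072 hrs


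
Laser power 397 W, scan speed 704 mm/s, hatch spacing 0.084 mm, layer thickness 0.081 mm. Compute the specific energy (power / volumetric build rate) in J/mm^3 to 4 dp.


Build rate = 704 * 0.084 * 0.081 = 4.790016 mm^3/s
SE = 397 / 4.790016 = 82.8807 J/mm^3


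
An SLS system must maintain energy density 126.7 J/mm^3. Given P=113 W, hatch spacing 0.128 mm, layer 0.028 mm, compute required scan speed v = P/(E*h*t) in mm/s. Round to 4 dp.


v = 113 / (126.7*0.128*0.028) = 248.8478 mm/s


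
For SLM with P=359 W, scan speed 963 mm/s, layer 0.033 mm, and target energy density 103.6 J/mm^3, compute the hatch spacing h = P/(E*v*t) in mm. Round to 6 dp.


h = 359 / (103.6*963*0.033) = 0.109042 mm


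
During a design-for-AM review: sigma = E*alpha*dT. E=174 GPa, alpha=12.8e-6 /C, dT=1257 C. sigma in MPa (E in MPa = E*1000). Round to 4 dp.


sigma = 174*1000 * 12.8e-6 * 1257 = 2799.5904 MPa


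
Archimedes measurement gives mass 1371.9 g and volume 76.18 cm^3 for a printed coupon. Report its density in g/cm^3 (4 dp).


rho = 1371.9 / 76.18 = 18.0087 g/cm^3


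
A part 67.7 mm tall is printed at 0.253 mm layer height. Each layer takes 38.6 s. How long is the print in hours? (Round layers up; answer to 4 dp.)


Layers = ceil(67.7/0.253) = 268
t = 268 * 38.6 / 3600 = 2.8736 hrs


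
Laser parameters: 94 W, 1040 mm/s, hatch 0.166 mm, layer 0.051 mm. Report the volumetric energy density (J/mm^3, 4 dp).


E = 94 / (1040*0.166*0.051) = 10.6762 J/mm^3


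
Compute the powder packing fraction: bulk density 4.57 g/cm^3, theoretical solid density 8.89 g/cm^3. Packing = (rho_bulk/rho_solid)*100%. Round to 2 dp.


Packing = (4.57/8.89)*100 = 51.41 %


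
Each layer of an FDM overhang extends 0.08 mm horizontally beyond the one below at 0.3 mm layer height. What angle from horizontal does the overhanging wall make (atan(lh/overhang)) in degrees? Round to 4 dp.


angle = atan(0.3/0.08) = 75.0686 degrees


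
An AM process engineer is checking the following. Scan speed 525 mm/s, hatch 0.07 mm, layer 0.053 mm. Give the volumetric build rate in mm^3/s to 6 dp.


Rate = 525 * 0.07 * 0.053 = 1.94775 mm^3/s


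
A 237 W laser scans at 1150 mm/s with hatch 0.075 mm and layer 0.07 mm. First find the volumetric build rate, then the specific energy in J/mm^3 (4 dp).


Build rate = 1150 * 0.075 * 0.07 = 6.0375 mm^3/s
SE = 237 / 6.0375 = 39.2547 J/mm^3


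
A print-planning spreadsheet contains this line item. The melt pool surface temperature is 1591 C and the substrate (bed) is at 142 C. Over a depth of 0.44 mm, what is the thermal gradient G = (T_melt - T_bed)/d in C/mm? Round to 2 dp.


G = (1591-142)/0.44 = 3293.18 C/mm


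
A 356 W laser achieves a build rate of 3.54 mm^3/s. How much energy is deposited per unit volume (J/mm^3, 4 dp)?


SE = 356 / 3.54 = 100.565 J/mm^3


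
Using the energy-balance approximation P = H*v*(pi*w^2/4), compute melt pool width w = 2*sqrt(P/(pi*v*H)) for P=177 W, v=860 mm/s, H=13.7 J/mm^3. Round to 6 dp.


w = 2*sqrt(177/(pi*860*13.7)) = 0.138303 mm


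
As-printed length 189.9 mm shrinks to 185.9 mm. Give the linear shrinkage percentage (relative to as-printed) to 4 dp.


Shrinkage = ((189.9-185.9)/189.9)*100 = 2.1064 %


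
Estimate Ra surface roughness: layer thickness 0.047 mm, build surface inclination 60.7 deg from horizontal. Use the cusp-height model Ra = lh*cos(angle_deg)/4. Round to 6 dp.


Ra = 0.047 * cos(60.7) / 4 = 0.00575 mm


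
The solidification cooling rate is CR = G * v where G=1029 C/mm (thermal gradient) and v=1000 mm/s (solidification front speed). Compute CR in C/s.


CR = 1029 * 1000 = 1029000 C/s


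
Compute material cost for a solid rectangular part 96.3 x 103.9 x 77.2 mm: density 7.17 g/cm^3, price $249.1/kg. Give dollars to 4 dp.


V = 96.3 * 103.9 * 77.2 = 772430.004 mm^3 = 772.430004 cm^3
Mass = 772.430004 * 7.17 / 1000 = 5.53832313 kg
Cost = 5.53832313 * 249.1 = 1379.5963 $


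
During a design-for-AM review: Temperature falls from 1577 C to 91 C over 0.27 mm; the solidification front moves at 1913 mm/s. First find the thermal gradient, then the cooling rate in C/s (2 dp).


G = (1577-91)/0.27 = 5503.7037037 C/mm
CR = 5503.7037037 * 1913 = 10528585.19 C/s


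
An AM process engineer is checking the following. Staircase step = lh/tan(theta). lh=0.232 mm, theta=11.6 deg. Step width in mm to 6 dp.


step = 0.232 / tan(11.6) = 1.130216 mm


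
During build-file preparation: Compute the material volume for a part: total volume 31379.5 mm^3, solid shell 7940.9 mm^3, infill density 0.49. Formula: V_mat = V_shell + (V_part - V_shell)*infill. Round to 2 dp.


V_infill = (31379.5 - 7940.9) * 0.49 = 11484.91
V_total = 7940.9 + 11484.91 = 19425.81 mm^3


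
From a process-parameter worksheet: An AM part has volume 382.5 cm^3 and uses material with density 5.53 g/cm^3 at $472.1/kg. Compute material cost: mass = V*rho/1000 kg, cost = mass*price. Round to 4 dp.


Mass = 382.5*5.53/1000 = 2.115225 kg
Cost = 2.115225 * 472.1 = 998.5977 $


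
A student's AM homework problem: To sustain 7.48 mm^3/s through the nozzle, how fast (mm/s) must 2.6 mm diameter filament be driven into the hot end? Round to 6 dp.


A = pi*(2.6/2)^2 = 5.309292
v = 7.48 / 5.309292 = 1.408851 mm/s


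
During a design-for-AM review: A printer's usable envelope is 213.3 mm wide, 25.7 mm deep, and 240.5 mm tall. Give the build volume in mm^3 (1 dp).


V = 213.3 * 25.7 * 240.5 = 1318375.3 mm^3


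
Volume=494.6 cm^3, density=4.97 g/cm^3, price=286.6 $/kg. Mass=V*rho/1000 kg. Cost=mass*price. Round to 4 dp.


Mass = 494.6*4.97/1000 = 2.458162 kg
Cost = 2.458162 * 286.6 = 704.5092 $


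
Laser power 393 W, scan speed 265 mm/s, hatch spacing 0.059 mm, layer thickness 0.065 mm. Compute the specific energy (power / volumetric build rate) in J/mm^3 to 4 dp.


Build rate = 265 * 0.059 * 0.065 = 1.016275 mm^3/s
SE = 393 / 1.016275 = 386.7064 J/mm^3


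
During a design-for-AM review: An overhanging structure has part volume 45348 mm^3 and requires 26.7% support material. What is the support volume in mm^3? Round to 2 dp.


V_support = 45348 * 0.267 = 12107.92 mm^3


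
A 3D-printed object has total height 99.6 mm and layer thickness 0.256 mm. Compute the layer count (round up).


Layers = ceil(99.6/0.256) = 390


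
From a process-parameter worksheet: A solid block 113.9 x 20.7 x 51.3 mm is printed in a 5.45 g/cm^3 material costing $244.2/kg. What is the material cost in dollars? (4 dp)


V = 113.9 * 20.7 * 51.3 = 120951.549 mm^3 = 120.951549 cm^3
Mass = 120.951549 * 5.45 / 1000 = 0.65918594 kg
Cost = 0.65918594 * 244.2 = 160.9732 $


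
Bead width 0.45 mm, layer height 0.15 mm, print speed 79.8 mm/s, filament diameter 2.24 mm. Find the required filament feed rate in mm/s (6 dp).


Q = 0.45 * 0.15 * 79.8 = 5.3865 mm^3/s
A_fil = pi*(2.24/2)^2 = 3.94081382 mm^2
v_feed = 5.3865 / 3.94081382 = 1.36685 mm/s


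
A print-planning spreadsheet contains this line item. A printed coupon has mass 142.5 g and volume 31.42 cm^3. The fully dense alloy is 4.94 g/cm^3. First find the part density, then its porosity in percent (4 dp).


rho_part = 142.5 / 31.42 = 4.53532782 g/cm^3
Porosity = (1 - 4.53532782/4.94)*100 = 8.1917 %


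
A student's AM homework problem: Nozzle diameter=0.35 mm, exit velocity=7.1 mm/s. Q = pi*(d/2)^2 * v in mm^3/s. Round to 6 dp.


A = pi*(0.35/2)^2 = 0.09621128 mm^2
Q = 0.09621128 * 7.1 = 0.6831 mm^3/s


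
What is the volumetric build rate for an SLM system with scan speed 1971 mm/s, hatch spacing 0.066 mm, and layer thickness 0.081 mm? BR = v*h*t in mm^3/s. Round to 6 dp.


Rate = 1971 * 0.066 * 0.081 = 10.536966 mm^3/s


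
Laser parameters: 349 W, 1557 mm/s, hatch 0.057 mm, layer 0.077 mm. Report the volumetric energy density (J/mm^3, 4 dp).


E = 349 / (1557*0.057*0.077) = 51.0706 J/mm^3


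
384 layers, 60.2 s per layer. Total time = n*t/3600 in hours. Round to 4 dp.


t = 384 * 60.2 / 3600 = 6.4213 hrs


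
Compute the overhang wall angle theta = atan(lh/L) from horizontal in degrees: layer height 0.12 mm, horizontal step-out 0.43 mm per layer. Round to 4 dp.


angle = atan(0.12/0.43) = 15.5928 degrees


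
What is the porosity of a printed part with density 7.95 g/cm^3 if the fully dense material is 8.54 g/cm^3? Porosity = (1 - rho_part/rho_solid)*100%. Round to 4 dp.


Porosity = (1-7.95/8.54)*100 = 6.9087 %


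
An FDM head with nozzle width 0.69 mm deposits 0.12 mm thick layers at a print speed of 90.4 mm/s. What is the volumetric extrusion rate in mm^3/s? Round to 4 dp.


Rate = 0.69 * 0.12 * 90.4 = 7.4851 mm^3/s


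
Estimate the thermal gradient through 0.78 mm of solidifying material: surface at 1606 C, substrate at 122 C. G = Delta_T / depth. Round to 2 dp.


G = (1606-122)/0.78 = 1902.56 C/mm


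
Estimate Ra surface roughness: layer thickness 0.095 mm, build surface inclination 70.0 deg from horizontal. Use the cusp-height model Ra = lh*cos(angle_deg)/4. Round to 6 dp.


Ra = 0.095 * cos(70.0) / 4 = 0.008123 mm


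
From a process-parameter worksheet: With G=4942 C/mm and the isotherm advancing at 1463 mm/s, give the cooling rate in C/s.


CR = 4942 * 1463 = 7230146 C/s


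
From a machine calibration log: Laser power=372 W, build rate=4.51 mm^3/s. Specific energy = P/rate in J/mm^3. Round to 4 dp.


SE = 372 / 4.51 = 82.4834 J/mm^3


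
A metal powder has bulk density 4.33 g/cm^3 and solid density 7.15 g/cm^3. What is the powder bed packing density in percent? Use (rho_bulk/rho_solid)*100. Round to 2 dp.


Packing = (4.33/7.15)*100 = 60.56 %


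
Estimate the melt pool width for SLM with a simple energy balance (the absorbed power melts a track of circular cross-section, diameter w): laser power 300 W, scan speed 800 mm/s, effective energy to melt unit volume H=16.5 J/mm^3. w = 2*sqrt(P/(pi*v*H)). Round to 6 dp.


w = 2*sqrt(300/(pi*800*16.5)) = 0.17011 mm


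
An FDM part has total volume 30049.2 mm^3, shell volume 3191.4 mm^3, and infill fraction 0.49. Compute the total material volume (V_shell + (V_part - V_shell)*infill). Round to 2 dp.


V_infill = (30049.2 - 3191.4) * 0.49 = 13160.32
V_total = 3191.4 + 13160.32 = 16351.72 mm^3


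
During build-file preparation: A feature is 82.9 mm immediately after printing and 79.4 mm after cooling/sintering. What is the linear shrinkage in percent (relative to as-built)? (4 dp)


Shrinkage = ((82.9-79.4)/82.9)*100 = 4.222 %


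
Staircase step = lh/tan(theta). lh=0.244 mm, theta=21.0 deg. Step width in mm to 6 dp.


step = 0.244 / tan(21.0) = 0.635642 mm


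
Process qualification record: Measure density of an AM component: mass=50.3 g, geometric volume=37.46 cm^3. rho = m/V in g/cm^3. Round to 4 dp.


rho = 50.3 / 37.46 = 1.3428 g/cm^3


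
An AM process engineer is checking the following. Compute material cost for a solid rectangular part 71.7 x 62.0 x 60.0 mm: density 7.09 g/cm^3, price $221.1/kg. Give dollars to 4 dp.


V = 71.7 * 62.0 * 60.0 = 266724.0 mm^3 = 266.724 cm^3
Mass = 266.724 * 7.09 / 1000 = 1.89107316 kg
Cost = 1.89107316 * 221.1 = 418.1163 $


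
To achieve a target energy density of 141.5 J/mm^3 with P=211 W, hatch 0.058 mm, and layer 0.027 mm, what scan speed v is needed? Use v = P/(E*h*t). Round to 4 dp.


v = 211 / (141.5*0.058*0.027) = 952.2133 mm/s


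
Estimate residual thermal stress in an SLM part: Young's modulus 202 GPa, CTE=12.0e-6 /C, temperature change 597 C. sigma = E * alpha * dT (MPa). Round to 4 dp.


sigma = 202*1000 * 12.0e-6 * 597 = 1447.128 MPa


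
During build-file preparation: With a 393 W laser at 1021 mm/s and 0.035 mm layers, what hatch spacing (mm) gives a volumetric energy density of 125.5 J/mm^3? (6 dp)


h = 393 / (125.5*1021*0.035) = 0.08763 mm


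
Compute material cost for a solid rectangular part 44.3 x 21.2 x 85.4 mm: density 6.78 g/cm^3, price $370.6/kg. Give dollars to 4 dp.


V = 44.3 * 21.2 * 85.4 = 80204.264 mm^3 = 80.204264 cm^3
Mass = 80.204264 * 6.78 / 1000 = 0.54378491 kg
Cost = 0.54378491 * 370.6 = 201.5267 $


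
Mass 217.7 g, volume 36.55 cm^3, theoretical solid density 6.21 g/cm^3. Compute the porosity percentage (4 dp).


rho_part = 217.7 / 36.55 = 5.95622435 g/cm^3
Porosity = (1 - 5.95622435/6.21)*100 = 4.0866 %


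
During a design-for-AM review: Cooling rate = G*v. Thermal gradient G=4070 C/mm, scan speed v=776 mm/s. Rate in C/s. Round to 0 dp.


CR = 4070 * 776 = 3158320 C/s


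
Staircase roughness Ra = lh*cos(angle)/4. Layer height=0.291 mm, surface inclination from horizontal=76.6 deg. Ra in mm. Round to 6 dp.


Ra = 0.291 * cos(76.6) / 4 = 0.01686 mm


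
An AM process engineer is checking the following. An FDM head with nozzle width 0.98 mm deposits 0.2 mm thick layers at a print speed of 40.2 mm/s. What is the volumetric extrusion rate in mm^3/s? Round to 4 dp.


Rate = 0.98 * 0.2 * 40.2 = 7.8792 mm^3/s


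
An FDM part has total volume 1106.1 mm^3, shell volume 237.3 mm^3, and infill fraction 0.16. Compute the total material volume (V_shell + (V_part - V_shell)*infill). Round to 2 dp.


V_infill = (1106.1 - 237.3) * 0.16 = 139.01
V_total = 237.3 + 139.01 = 376.31 mm^3


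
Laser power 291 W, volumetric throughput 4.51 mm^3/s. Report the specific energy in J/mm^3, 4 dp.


SE = 291 / 4.51 = 64.5233 J/mm^3


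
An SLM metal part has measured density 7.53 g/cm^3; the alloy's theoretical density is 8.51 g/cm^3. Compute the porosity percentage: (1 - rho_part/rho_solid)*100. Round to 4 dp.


Porosity = (1-7.53/8.51)*100 = 11.5159 %


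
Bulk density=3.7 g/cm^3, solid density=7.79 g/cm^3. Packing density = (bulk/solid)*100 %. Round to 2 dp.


Packing = (3.7/7.79)*100 = 47.5 %


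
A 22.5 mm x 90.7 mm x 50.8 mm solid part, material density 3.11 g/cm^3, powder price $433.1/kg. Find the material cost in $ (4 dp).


V = 22.5 * 90.7 * 50.8 = 103670.1 mm^3 = 103.6701 cm^3
Mass = 103.6701 * 3.11 / 1000 = 0.32241401 kg
Cost = 0.32241401 * 433.1 = 139.6375 $


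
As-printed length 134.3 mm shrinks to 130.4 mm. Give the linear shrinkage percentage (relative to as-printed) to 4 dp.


Shrinkage = ((134.3-130.4)/134.3)*100 = 2.9039 %


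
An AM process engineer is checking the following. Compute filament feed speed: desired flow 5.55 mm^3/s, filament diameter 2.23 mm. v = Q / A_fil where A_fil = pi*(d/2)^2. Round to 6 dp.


A = pi*(2.23/2)^2 = 3.905707
v = 5.55 / 3.905707 = 1.420998 mm/s


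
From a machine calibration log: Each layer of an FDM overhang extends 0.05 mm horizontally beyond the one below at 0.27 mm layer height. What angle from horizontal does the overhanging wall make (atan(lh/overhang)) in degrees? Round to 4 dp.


angle = atan(0.27/0.05) = 79.5085 degrees


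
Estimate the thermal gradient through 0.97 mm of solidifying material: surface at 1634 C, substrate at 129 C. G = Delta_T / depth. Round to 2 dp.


G = (1634-129)/0.97 = 1551.55 C/mm


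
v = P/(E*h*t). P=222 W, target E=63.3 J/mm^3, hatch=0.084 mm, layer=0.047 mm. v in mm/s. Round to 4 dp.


v = 222 / (63.3*0.084*0.047) = 888.3255 mm/s


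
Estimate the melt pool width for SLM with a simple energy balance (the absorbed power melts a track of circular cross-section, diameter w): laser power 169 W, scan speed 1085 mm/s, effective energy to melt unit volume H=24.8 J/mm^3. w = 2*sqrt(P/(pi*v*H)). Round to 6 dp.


w = 2*sqrt(169/(pi*1085*24.8)) = 0.089425 mm


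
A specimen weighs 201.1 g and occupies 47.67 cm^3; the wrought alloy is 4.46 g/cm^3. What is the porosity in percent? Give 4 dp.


rho_part = 201.1 / 47.67 = 4.21858611 g/cm^3
Porosity = (1 - 4.21858611/4.46)*100 = 5.4129 %


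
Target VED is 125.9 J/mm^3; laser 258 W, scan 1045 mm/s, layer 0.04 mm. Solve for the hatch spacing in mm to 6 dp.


h = 258 / (125.9*1045*0.04) = 0.049025 mm


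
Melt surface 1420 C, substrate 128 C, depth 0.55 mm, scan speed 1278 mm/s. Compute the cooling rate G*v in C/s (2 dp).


G = (1420-128)/0.55 = 2349.09090909 C/mm
CR = 2349.09090909 * 1278 = 3002138.18 C/s


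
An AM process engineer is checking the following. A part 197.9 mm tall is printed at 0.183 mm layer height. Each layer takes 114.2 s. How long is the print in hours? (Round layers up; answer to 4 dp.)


Layers = ceil(197.9/0.183) = 1082
t = 1082 * 114.2 / 3600 = 34.3234 hrs


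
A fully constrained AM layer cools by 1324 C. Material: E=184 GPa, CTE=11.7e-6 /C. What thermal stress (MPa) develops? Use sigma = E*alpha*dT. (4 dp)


sigma = 184*1000 * 11.7e-6 * 1324 = 2850.3072 MPa


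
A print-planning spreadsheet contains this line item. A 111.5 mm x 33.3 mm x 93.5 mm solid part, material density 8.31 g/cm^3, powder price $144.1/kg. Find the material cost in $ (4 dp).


V = 111.5 * 33.3 * 93.5 = 347160.825 mm^3 = 347.160825 cm^3
Mass = 347.160825 * 8.31 / 1000 = 2.88490646 kg
Cost = 2.88490646 * 144.1 = 415.715 $


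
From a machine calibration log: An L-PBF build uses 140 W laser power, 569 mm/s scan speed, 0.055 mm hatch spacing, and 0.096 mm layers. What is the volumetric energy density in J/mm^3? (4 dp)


E = 140 / (569*0.055*0.096) = 46.5996 J/mm^3


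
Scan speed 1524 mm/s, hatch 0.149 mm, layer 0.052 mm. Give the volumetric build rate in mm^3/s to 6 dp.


Rate = 1524 * 0.149 * 0.052 = 11.807952 mm^3/s


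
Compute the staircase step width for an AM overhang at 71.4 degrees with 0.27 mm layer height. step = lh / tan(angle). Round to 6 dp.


step = 0.27 / tan(71.4) = 0.090865 mm


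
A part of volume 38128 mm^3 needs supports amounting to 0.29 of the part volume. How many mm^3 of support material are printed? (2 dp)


V_support = 38128 * 0.29 = 11057.12 mm^3


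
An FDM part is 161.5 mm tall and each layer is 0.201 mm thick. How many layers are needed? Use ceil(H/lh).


Layers = ceil(161.5/0.201) = 804


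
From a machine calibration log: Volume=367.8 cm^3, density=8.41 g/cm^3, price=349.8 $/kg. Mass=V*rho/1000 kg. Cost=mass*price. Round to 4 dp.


Mass = 367.8*8.41/1000 = 3.093198 kg
Cost = 3.093198 * 349.8 = 1082.0007 $


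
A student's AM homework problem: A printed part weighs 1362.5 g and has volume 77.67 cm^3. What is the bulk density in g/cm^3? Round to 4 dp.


rho = 1362.5 / 77.67 = 17.5422 g/cm^3


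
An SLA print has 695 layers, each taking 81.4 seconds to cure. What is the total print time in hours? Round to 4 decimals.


t = 695 * 81.4 / 3600 = 15.7147 hrs


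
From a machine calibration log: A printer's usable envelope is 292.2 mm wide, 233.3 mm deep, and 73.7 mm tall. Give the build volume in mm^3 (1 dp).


V = 292.2 * 233.3 * 73.7 = 5024148.2 mm^3


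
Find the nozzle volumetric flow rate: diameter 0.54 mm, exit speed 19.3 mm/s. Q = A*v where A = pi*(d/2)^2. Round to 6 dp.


A = pi*(0.54/2)^2 = 0.2290221 mm^2
Q = 0.2290221 * 19.3 = 4.420127 mm^3/s


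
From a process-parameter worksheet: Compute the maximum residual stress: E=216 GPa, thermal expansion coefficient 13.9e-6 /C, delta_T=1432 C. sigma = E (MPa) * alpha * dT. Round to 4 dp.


sigma = 216*1000 * 13.9e-6 * 1432 = 4299.4368 MPa


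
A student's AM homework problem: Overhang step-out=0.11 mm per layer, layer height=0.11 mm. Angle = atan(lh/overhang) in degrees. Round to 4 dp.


angle = atan(0.11/0.11) = 45.0 degrees


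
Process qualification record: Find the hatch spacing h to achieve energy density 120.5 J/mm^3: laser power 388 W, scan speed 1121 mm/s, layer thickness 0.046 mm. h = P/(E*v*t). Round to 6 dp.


h = 388 / (120.5*1121*0.046) = 0.062443 mm


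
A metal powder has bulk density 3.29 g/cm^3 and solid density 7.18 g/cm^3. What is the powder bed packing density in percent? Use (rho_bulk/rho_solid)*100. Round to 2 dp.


Packing = (3.29/7.18)*100 = 45.82 %


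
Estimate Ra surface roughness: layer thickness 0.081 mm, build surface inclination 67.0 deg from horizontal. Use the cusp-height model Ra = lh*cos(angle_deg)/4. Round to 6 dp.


Ra = 0.081 * cos(67.0) / 4 = 0.007912 mm


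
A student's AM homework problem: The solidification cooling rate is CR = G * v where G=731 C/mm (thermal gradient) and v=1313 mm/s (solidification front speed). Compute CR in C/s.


CR = 731 * 1313 = 959803 C/s


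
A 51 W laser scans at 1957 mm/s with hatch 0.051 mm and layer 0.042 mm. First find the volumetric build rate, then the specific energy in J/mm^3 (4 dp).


Build rate = 1957 * 0.051 * 0.042 = 4.191894 mm^3/s
SE = 51 / 4.191894 = 12.1663 J/mm^3


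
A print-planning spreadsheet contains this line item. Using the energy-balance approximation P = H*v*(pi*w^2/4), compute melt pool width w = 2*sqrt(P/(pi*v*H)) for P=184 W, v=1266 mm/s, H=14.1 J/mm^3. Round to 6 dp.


w = 2*sqrt(184/(pi*1266*14.1)) = 0.114561 mm


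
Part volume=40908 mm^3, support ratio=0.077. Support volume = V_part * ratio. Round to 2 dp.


V_support = 40908 * 0.077 = 3149.92 mm^3


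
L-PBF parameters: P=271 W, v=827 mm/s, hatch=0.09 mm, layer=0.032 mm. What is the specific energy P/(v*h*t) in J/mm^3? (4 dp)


Build rate = 827 * 0.09 * 0.032 = 2.38176 mm^3/s
SE = 271 / 2.38176 = 113.7814 J/mm^3


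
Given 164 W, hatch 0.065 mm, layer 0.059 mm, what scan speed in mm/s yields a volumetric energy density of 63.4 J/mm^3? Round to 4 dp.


v = 164 / (63.4*0.065*0.059) = 674.5113 mm/s


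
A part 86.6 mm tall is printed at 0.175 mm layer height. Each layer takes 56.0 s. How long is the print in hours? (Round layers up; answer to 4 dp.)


Layers = ceil(86.6/0.175) = 495
t = 495 * 56.0 / 3600 = 7.7 hrs


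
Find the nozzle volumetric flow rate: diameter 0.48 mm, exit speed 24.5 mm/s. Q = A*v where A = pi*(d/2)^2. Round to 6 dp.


A = pi*(0.48/2)^2 = 0.18095574 mm^2
Q = 0.18095574 * 24.5 = 4.433416 mm^3/s


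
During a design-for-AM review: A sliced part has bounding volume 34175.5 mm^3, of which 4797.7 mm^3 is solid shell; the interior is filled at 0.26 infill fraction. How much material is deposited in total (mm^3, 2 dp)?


V_infill = (34175.5 - 4797.7) * 0.26 = 7638.23
V_total = 4797.7 + 7638.23 = 12435.93 mm^3


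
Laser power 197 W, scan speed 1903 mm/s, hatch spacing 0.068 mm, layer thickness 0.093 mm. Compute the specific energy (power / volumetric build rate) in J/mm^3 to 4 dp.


Build rate = 1903 * 0.068 * 0.093 = 12.034572 mm^3/s
SE = 197 / 12.034572 = 16.3695 J/mm^3


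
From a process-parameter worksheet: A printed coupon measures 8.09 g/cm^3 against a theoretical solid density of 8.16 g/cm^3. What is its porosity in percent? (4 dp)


Porosity = (1-8.09/8.16)*100 = 0.8578 %


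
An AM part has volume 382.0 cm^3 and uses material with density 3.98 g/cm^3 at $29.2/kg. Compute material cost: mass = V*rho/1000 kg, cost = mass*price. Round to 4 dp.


Mass = 382.0*3.98/1000 = 1.52036 kg
Cost = 1.52036 * 29.2 = 44.3945 $


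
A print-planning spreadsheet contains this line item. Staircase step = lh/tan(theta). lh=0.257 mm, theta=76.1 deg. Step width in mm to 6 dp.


step = 0.257 / tan(76.1) = 0.063601 mm


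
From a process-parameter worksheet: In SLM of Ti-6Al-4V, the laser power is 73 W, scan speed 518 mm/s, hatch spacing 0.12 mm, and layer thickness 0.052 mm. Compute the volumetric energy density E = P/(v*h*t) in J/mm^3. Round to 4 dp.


E = 73 / (518*0.12*0.052) = 22.5844 J/mm^3


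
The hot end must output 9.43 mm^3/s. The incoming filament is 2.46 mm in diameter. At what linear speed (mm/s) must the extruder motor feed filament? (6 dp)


A = pi*(2.46/2)^2 = 4.752916
v = 9.43 / 4.752916 = 1.984045 mm/s


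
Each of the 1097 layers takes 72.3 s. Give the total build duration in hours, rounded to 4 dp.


t = 1097 * 72.3 / 3600 = 22.0314 hrs


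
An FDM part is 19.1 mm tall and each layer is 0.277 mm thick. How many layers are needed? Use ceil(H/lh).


Layers = ceil(19.1/0.277) = 69


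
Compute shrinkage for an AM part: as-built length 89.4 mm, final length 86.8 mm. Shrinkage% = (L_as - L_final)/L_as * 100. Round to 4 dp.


Shrinkage = ((89.4-86.8)/89.4)*100 = 2.9083 %


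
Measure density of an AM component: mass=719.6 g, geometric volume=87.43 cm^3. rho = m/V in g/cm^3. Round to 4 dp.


rho = 719.6 / 87.43 = 8.2306 g/cm^3


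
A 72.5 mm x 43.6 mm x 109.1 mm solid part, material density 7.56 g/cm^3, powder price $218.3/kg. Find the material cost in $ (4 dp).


V = 72.5 * 43.6 * 109.1 = 344865.1 mm^3 = 344.8651 cm^3
Mass = 344.8651 * 7.56 / 1000 = 2.60718016 kg
Cost = 2.60718016 * 218.3 = 569.1474 $


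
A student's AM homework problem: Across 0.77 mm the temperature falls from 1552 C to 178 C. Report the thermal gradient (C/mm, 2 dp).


G = (1552-178)/0.77 = 1784.42 C/mm


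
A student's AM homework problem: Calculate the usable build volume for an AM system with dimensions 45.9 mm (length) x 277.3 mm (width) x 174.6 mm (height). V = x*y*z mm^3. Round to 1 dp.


V = 45.9 * 277.3 * 174.6 = 2222321.0 mm^3


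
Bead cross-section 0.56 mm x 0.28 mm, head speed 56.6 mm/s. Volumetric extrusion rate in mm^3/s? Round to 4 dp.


Rate = 0.56 * 0.28 * 56.6 = 8.8749 mm^3/s


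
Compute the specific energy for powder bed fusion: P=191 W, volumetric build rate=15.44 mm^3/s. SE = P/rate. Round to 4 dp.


SE = 191 / 15.44 = 12.3705 J/mm^3


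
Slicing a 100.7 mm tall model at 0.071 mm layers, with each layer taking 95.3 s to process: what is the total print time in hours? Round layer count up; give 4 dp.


Layers = ceil(100.7/0.071) = 1419
t = 1419 * 95.3 / 3600 = 37.5641 hrs


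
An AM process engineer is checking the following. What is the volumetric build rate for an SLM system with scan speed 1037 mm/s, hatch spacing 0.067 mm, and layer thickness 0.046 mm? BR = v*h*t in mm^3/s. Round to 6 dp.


Rate = 1037 * 0.067 * 0.046 = 3.196034 mm^3/s


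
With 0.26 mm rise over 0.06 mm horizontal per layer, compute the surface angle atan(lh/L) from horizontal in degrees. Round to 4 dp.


angle = atan(0.26/0.06) = 77.0054 degrees


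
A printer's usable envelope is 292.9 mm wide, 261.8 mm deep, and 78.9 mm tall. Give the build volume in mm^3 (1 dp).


V = 292.9 * 261.8 * 78.9 = 6050148.3 mm^3


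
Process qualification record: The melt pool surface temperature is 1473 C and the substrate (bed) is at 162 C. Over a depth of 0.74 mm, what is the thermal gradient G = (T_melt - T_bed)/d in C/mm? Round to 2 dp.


G = (1473-162)/0.74 = 1771.62 C/mm


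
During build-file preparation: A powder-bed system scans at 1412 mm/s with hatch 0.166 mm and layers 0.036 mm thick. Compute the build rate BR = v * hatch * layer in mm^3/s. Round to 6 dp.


Rate = 1412 * 0.166 * 0.036 = 8.438112 mm^3/s


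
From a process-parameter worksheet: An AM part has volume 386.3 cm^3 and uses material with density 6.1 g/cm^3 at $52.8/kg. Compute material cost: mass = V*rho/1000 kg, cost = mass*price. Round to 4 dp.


Mass = 386.3*6.1/1000 = 2.35643 kg
Cost = 2.35643 * 52.8 = 124.4195 $


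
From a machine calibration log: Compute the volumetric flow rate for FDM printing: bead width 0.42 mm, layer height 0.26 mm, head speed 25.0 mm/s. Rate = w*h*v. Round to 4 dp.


Rate = 0.42 * 0.26 * 25.0 = 2.73 mm^3/s


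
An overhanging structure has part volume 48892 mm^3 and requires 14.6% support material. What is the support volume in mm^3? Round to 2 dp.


V_support = 48892 * 0.146 = 7138.23 mm^3


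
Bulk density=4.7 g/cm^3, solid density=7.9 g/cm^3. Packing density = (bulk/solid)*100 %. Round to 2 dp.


Packing = (4.7/7.9)*100 = 59.49 %


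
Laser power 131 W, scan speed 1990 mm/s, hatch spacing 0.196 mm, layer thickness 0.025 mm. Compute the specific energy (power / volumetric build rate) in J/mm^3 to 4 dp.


Build rate = 1990 * 0.196 * 0.025 = 9.751 mm^3/s
SE = 131 / 9.751 = 13.4345 J/mm^3


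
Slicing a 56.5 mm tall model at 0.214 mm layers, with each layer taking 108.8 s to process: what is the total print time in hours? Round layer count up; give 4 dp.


Layers = ceil(56.5/0.214) = 265
t = 265 * 108.8 / 3600 = 8.0089 hrs


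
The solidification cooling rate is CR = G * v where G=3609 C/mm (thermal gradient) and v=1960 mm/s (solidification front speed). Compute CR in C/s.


CR = 3609 * 1960 = 7073640 C/s


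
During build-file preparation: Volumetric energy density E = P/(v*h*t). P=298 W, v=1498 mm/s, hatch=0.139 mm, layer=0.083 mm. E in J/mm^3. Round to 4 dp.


E = 298 / (1498*0.139*0.083) = 17.2429 J/mm^3


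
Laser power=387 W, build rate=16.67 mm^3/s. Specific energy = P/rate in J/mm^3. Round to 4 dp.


SE = 387 / 16.67 = 23.2154 J/mm^3


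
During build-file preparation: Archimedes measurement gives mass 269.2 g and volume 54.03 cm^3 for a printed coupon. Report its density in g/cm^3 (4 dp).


rho = 269.2 / 54.03 = 4.9824 g/cm^3


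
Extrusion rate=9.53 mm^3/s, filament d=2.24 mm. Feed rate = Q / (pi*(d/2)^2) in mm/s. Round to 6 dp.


A = pi*(2.24/2)^2 = 3.940814
v = 9.53 / 3.940814 = 2.418282 mm/s


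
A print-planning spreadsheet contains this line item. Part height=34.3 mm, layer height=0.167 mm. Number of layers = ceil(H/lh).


Layers = ceil(34.3/0.167) = 206


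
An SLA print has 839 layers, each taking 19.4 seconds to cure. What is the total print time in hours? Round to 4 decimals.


t = 839 * 19.4 / 3600 = 4.5213 hrs


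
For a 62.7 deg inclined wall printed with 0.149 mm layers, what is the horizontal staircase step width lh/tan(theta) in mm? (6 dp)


step = 0.149 / tan(62.7) = 0.076905 mm


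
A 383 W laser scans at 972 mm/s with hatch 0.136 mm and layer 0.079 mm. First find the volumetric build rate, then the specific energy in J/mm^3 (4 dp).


Build rate = 972 * 0.136 * 0.079 = 10.443168 mm^3/s
SE = 383 / 10.443168 = 36.6747 J/mm^3


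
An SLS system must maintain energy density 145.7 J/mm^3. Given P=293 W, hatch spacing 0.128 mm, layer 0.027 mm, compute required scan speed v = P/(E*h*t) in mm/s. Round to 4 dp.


v = 293 / (145.7*0.128*0.027) = 581.8812 mm/s


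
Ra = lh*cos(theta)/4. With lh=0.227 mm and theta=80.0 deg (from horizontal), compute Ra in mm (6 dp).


Ra = 0.227 * cos(80.0) / 4 = 0.009855 mm


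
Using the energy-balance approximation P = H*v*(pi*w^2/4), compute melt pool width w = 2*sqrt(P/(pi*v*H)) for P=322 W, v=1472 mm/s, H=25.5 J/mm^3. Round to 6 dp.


w = 2*sqrt(322/(pi*1472*25.5)) = 0.10451 mm


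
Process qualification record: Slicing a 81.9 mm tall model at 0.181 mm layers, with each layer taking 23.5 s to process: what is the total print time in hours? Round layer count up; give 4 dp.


Layers = ceil(81.9/0.181) = 453
t = 453 * 23.5 / 3600 = 2.9571 hrs


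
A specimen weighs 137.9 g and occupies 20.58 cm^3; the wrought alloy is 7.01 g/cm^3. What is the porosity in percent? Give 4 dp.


rho_part = 137.9 / 20.58 = 6.70068027 g/cm^3
Porosity = (1 - 6.70068027/7.01)*100 = 4.4125 %


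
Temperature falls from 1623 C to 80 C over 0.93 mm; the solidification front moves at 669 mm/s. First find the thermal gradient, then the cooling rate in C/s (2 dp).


G = (1623-80)/0.93 = 1659.13978495 C/mm
CR = 1659.13978495 * 669 = 1109964.52 C/s
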